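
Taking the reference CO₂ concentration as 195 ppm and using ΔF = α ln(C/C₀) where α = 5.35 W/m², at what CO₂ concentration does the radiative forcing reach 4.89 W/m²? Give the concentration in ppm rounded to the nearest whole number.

Set 5.35 ln(C/195) = 4.89, so ln(C/195) = 4.89/5.35 = 0.91402.
Then C/195 = e^0.91402 = 2.49433, giving C = 195 × 2.49433 = 486.39 ppm.

C ≈ 486 ppm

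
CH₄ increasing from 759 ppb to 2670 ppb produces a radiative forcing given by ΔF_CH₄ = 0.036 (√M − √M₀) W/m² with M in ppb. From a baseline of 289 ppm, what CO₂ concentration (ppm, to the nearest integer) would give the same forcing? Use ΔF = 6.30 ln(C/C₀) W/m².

CH₄ forcing: 0.036 × (√2670 − √759) = 0.036 × (51.6720 − 27.5500) = 0.036 × 24.1220 = 0.86839 W/m².
Set 6.30 ln(C/289) = 0.86839: ln(C/289) = 0.86839/6.30 = 0.13784, so C = 289 × e^0.13784 = 289 × 1.14779 = 331.71 ppm.

C ≈ 332 ppm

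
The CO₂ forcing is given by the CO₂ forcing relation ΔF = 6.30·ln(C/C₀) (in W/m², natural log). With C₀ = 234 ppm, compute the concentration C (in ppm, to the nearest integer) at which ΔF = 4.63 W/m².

Set 6.30 ln(C/234) = 4.63, so ln(C/234) = 4.63/6.30 = 0.73492.
Then C/234 = e^0.73492 = 2.08532, giving C = 234 × 2.08532 = 487.96 ppm.

C ≈ 488 ppm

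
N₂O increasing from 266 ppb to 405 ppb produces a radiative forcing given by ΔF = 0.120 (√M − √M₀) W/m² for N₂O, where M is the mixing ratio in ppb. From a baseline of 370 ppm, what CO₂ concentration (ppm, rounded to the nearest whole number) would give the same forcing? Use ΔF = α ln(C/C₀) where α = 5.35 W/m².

N₂O forcing: 0.120 × (√405 − √266) = 0.120 × (20.1246 − 16.3095) = 0.120 × 3.8151 = 0.45781 W/m².
Set 5.35 ln(C/370) = 0.45781: ln(C/370) = 0.45781/5.35 = 0.08557, so C = 370 × e^0.08557 = 370 × 1.08934 = 403.06 ppm.

C ≈ 403 ppm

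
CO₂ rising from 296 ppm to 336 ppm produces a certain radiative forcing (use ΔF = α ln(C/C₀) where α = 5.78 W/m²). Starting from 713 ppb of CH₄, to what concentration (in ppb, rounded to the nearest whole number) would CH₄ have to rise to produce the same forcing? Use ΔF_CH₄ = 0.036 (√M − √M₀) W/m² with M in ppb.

CO₂ forcing: 5.78 × ln(336/296) = 5.78 × 0.126752 = 0.73263 W/m².
Set 0.036(√M − √713) = 0.73263: √M = 0.73263/0.036 + √713 = 20.3508 + 26.7021 = 47.0529.
M = (47.0529)² = 2213.98 ppb.

M ≈ 2214 ppb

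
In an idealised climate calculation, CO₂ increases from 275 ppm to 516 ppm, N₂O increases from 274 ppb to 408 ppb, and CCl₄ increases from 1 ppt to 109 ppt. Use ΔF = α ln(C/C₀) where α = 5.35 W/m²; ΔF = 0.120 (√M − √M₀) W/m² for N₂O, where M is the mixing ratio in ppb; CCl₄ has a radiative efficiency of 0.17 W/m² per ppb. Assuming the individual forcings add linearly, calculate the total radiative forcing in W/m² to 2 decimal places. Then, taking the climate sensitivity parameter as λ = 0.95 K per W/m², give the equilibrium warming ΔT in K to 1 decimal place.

CO₂: 5.35 × ln(516/275) = 5.35 × ln(1.87636) = 5.35 × 0.62933 = 3.3669 W/m².
N₂O: 0.120 × (√408 − √274) = 0.120 × (20.1990 − 16.5529) = 0.120 × 3.6461 = 0.4375 W/m².
CCl₄: Δ = 109 − 1 = 108 ppt = 0.108 ppb; ΔF = 0.17 × 0.108 = 0.0184 W/m².
Total ΔF = 3.3669 + 0.4375 + 0.0184 = 3.8228 W/m².
ΔT = λ ΔF = 0.95 × 3.82 = 3.6290 K.

ΔF = 3.82 W/m²; ΔT = 3.6 K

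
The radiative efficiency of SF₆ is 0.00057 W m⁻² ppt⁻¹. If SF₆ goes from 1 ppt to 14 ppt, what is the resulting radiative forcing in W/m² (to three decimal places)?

SF₆: ΔF = 0.00057 × (14 − 1) = 0.00057 × 13 = 0.0074 W/m².

ΔF = 0.007 W/m²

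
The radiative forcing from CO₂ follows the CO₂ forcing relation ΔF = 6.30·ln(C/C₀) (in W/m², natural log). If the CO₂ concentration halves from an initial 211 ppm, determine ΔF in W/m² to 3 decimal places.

ΔF = -4.367 W/m²

ΔF = 6.30 × ln(0.5) = 6.30 × -0.69315 = -4.3668 W/m².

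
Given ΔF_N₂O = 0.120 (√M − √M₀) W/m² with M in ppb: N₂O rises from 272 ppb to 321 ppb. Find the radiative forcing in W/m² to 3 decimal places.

ΔF = 0.171 W/m²

N₂O: 0.120 × (√321 − √272) = 0.120 × (17.9165 − 16.4924) = 0.120 × 1.4241 = 0.1709 W/m².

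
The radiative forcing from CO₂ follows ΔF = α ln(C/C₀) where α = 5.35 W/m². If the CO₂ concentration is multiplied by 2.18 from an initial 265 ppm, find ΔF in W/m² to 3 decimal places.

Because the forcing depends only on the ratio C/C₀, the initial concentration does not enter.
ΔF = 5.35 × ln(2.18) = 5.35 × 0.77932 = 4.1694 W/m².

ΔF = 4.169 W/m²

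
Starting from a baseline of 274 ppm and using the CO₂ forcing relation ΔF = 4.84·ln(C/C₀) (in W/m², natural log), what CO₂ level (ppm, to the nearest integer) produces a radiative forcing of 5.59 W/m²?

C ≈ 870 ppm

Set 4.84 ln(C/274) = 5.59, so ln(C/274) = 5.59/4.84 = 1.15496.
Then C/274 = e^1.15496 = 3.17390, giving C = 274 × 3.17390 = 869.65 ppm.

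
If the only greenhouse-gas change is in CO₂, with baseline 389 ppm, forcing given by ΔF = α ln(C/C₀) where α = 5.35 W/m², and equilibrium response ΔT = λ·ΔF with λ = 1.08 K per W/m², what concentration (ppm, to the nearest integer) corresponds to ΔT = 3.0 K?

Required forcing: ΔF = ΔT/λ = 3.0/1.08 = 2.7778 W/m².
Then ln(C/389) = ΔF/5.35 = 2.7778/5.35 = 0.51921.
So C = 389 × e^0.51921 = 389 × 1.68070 = 653.79 ppm.

C ≈ 654 ppm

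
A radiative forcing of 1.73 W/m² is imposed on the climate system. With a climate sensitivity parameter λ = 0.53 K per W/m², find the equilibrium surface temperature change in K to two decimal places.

ΔT = 0.92 K

ΔT = λ ΔF = 0.53 × 1.73 = 0.9169 K.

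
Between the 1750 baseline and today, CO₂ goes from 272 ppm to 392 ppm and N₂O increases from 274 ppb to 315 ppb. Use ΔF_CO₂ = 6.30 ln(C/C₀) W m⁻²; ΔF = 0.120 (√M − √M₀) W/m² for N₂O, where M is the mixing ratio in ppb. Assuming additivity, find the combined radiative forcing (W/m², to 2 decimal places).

ΔF = 2.45 W/m²

CO₂: 6.30 × ln(392/272) = 6.30 × ln(1.44118) = 6.30 × 0.36546 = 2.3024 W/m².
N₂O: 0.120 × (√315 − √274) = 0.120 × (17.7482 − 16.5529) = 0.120 × 1.1953 = 0.1434 W/m².
Total ΔF = 2.3024 + 0.1434 = 2.4458 W/m².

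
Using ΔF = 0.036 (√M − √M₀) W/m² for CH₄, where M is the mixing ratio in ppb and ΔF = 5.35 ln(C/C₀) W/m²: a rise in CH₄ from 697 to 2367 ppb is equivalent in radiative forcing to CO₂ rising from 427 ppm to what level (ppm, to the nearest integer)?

C ≈ 496 ppm

CH₄ forcing: 0.036 × (√2367 − √697) = 0.036 × (48.6518 − 26.4008) = 0.036 × 22.2510 = 0.80104 W/m².
Set 5.35 ln(C/427) = 0.80104: ln(C/427) = 0.80104/5.35 = 0.14973, so C = 427 × e^0.14973 = 427 × 1.16152 = 495.97 ppm.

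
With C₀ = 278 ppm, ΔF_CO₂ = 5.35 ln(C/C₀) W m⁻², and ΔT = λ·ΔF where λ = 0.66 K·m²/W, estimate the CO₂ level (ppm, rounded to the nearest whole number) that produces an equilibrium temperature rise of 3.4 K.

Required forcing: ΔF = ΔT/λ = 3.4/0.66 = 5.1515 W/m².
Then ln(C/278) = ΔF/5.35 = 5.1515/5.35 = 0.96290.
So C = 278 × e^0.96290 = 278 × 2.61928 = 728.16 ppm.

C ≈ 728 ppm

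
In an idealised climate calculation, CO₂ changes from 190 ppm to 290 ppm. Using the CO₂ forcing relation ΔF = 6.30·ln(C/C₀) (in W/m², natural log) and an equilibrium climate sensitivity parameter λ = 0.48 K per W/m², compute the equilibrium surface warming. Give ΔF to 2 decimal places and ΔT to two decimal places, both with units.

CO₂: 6.30 × ln(290/190) = 6.30 × ln(1.52632) = 6.30 × 0.42286 = 2.6640 W/m².
ΔT = λ ΔF = 0.48 × 2.66 = 1.2768 K.

ΔF = 2.66 W/m²; ΔT = 1.28 K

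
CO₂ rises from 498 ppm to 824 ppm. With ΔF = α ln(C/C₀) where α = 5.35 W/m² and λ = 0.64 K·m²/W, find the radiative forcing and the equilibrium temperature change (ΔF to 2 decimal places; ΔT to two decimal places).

CO₂: 5.35 × ln(824/498) = 5.35 × ln(1.65462) = 5.35 × 0.50357 = 2.6941 W/m².
ΔT = λ ΔF = 0.64 × 2.69 = 1.7216 K.

ΔF = 2.69 W/m²; ΔT = 1.72 K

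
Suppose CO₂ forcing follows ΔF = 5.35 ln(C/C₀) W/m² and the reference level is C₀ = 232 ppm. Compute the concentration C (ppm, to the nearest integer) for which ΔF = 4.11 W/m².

Set 5.35 ln(C/232) = 4.11, so ln(C/232) = 4.11/5.35 = 0.76822.
Then C/232 = e^0.76822 = 2.15593, giving C = 232 × 2.15593 = 500.18 ppm.

C ≈ 500 ppm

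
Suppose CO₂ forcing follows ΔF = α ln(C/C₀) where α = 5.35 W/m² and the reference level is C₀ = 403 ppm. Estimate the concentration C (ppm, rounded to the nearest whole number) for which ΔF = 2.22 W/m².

Set 5.35 ln(C/403) = 2.22, so ln(C/403) = 2.22/5.35 = 0.41495.
Then C/403 = e^0.41495 = 1.51430, giving C = 403 × 1.51430 = 610.26 ppm.

C ≈ 610 ppm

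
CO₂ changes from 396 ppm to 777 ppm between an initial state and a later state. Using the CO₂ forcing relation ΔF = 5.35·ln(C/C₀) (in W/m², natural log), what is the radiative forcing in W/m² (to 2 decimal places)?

CO₂ absorption bands are partially saturated, so forcing scales with the logarithm of the concentration ratio.
CO₂: 5.35 × ln(777/396) = 5.35 × ln(1.96212) = 5.35 × 0.67403 = 3.6061 W/m².

ΔF = 3.61 W/m²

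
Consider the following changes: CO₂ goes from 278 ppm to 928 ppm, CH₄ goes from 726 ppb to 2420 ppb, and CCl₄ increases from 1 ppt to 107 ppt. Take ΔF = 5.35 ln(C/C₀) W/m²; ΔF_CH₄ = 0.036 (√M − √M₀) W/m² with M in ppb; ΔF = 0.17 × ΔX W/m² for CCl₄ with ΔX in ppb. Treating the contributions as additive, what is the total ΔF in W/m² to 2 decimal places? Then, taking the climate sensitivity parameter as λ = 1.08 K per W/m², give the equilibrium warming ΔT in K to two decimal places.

ΔF = 7.27 W/m²; ΔT = 7.85 K

CO₂: 5.35 × ln(928/278) = 5.35 × ln(3.33813) = 5.35 × 1.20541 = 6.4489 W/m².
CH₄: 0.036 × (√2420 − √726) = 0.036 × (49.1935 − 26.9444) = 0.036 × 22.2491 = 0.8010 W/m².
CCl₄: Δ = 107 − 1 = 106 ppt = 0.106 ppb; ΔF = 0.17 × 0.106 = 0.0180 W/m².
Total ΔF = 6.4489 + 0.8010 + 0.0180 = 7.2679 W/m².
ΔT = λ ΔF = 1.08 × 7.27 = 7.8516 K.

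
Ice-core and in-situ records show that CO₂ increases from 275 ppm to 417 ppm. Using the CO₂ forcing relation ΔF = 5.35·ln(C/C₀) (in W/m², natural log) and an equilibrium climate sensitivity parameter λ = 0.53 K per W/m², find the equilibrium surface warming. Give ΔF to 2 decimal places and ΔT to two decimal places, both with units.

CO₂: 5.35 × ln(417/275) = 5.35 × ln(1.51636) = 5.35 × 0.41631 = 2.2273 W/m².
ΔT = λ ΔF = 0.53 × 2.23 = 1.1819 K.

ΔF = 2.23 W/m²; ΔT = 1.18 K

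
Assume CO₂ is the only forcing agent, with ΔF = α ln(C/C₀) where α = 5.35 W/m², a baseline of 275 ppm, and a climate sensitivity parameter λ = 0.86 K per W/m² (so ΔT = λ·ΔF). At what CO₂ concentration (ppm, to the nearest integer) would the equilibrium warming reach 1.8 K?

Required forcing: ΔF = ΔT/λ = 1.8/0.86 = 2.0930 W/m².
Then ln(C/275) = ΔF/5.35 = 2.0930/5.35 = 0.39121.
So C = 275 × e^0.39121 = 275 × 1.47877 = 406.66 ppm.

C ≈ 407 ppm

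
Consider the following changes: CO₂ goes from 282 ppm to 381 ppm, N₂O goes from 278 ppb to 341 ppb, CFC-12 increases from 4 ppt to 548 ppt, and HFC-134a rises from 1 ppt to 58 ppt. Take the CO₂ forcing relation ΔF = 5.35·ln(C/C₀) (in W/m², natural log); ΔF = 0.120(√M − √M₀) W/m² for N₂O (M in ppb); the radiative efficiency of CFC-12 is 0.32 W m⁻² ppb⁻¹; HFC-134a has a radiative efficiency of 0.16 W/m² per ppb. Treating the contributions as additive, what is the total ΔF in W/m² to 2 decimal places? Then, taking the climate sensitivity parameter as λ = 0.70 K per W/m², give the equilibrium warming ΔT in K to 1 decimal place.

ΔF = 2.01 W/m²; ΔT = 1.4 K

CO₂: 5.35 × ln(381/282) = 5.35 × ln(1.35106) = 5.35 × 0.30089 = 1.6098 W/m².
N₂O: 0.120 × (√341 − √278) = 0.120 × (18.4662 − 16.6733) = 0.120 × 1.7929 = 0.2151 W/m².
CFC-12: Δ = 548 − 4 = 544 ppt = 0.544 ppb; ΔF = 0.32 × 0.544 = 0.1741 W/m².
HFC-134a: Δ = 58 − 1 = 57 ppt = 0.057 ppb; ΔF = 0.16 × 0.057 = 0.0091 W/m².
Total ΔF = 1.6098 + 0.2151 + 0.1741 + 0.0091 = 2.0081 W/m².
ΔT = λ ΔF = 0.70 × 2.01 = 1.4070 K.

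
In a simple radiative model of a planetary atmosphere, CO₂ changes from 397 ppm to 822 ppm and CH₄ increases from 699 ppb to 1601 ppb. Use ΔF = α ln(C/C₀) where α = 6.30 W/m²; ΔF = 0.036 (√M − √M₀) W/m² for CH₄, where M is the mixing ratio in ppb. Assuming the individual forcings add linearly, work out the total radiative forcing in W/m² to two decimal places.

ΔF = 5.07 W/m²

CO₂: 6.30 × ln(822/397) = 6.30 × ln(2.07053) = 6.30 × 0.72780 = 4.5851 W/m².
CH₄: 0.036 × (√1601 − √699) = 0.036 × (40.0125 − 26.4386) = 0.036 × 13.5739 = 0.4887 W/m².
Total ΔF = 4.5851 + 0.4887 = 5.0738 W/m².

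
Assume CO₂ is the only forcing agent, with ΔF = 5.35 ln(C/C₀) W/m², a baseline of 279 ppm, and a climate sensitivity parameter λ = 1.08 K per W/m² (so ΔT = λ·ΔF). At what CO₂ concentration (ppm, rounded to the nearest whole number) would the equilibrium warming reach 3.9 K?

Required forcing: ΔF = ΔT/λ = 3.9/1.08 = 3.6111 W/m².
Then ln(C/279) = ΔF/5.35 = 3.6111/5.35 = 0.67497.
So C = 279 × e^0.67497 = 279 × 1.96397 = 547.95 ppm.

C ≈ 548 ppm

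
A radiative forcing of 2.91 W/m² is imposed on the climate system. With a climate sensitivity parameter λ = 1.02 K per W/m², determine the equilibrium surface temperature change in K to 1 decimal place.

ΔT = λ ΔF = 1.02 × 2.91 = 2.9682 K.

ΔT = 3.0 K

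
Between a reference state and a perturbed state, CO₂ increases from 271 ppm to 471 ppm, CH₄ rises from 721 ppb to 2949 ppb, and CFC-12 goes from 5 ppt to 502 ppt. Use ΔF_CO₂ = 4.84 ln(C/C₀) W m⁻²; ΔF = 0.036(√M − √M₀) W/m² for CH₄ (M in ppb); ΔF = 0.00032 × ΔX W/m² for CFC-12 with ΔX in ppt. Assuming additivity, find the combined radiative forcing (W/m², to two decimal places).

CO₂: 4.84 × ln(471/271) = 4.84 × ln(1.73801) = 4.84 × 0.55274 = 2.6753 W/m².
CH₄: 0.036 × (√2949 − √721) = 0.036 × (54.3047 − 26.8514) = 0.036 × 27.4533 = 0.9883 W/m².
CFC-12: ΔF = 0.00032 × (502 − 5) = 0.00032 × 497 = 0.1590 W/m².
Total ΔF = 2.6753 + 0.9883 + 0.1590 = 3.8226 W/m².

ΔF = 3.82 W/m²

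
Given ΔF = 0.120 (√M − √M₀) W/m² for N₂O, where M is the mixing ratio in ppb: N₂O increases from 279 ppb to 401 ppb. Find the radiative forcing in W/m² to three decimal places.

ΔF = 0.399 W/m²

N₂O: 0.120 × (√401 − √279) = 0.120 × (20.0250 − 16.7033) = 0.120 × 3.3217 = 0.3986 W/m².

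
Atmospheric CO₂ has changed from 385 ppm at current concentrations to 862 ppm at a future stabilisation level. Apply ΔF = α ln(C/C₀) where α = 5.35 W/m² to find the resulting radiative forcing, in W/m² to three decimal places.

ΔF = 4.312 W/m²

CO₂ absorption bands are partially saturated, so forcing scales with the logarithm of the concentration ratio.
CO₂: 5.35 × ln(862/385) = 5.35 × ln(2.23896) = 5.35 × 0.80601 = 4.3122 W/m².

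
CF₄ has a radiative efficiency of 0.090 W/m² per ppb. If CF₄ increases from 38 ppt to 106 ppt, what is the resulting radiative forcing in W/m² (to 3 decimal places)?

CF₄: Δ = 106 − 38 = 68 ppt = 0.068 ppb; ΔF = 0.090 × 0.068 = 0.0061 W/m².

ΔF = 0.006 W/m²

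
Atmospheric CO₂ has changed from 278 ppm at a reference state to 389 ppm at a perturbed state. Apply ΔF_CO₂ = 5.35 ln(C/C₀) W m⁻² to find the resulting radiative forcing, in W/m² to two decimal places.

ΔF = 1.80 W/m²

CO₂ absorption bands are partially saturated, so forcing scales with the logarithm of the concentration ratio.
CO₂: 5.35 × ln(389/278) = 5.35 × ln(1.39928) = 5.35 × 0.33596 = 1.7974 W/m².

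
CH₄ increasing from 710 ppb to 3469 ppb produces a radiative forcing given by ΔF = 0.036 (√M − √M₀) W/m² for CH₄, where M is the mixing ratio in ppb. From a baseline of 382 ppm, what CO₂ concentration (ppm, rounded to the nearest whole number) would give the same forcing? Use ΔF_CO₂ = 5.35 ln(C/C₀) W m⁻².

C ≈ 475 ppm

CH₄ forcing: 0.036 × (√3469 − √710) = 0.036 × (58.8982 − 26.6458) = 0.036 × 32.2524 = 1.16109 W/m².
Set 5.35 ln(C/382) = 1.16109: ln(C/382) = 1.16109/5.35 = 0.21703, so C = 382 × e^0.21703 = 382 × 1.24238 = 474.59 ppm.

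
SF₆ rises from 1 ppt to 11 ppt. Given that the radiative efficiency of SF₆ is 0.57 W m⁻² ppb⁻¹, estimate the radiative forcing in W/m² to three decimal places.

ΔF = 0.006 W/m²

SF₆: Δ = 11 − 1 = 10 ppt = 0.010 ppb; ΔF = 0.57 × 0.010 = 0.0057 W/m².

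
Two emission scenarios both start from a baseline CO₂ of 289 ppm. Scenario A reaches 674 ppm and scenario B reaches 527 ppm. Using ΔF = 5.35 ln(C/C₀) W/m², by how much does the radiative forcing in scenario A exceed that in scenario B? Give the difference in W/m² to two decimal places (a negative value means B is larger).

ΔF_A = 5.35 ln(674/289) = 5.35 × 0.84680 = 4.5304 W/m².
ΔF_B = 5.35 ln(527/289) = 5.35 × 0.60077 = 3.2141 W/m².
Difference: 4.5304 − 3.2141 = 1.3163 W/m².

ΔF_A − ΔF_B = 1.32 W/m²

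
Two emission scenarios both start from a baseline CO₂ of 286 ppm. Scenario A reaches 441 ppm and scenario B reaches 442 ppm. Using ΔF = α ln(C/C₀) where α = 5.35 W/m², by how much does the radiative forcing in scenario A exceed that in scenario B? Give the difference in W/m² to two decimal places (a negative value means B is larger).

ΔF_A = 5.35 ln(441/286) = 5.35 × 0.43305 = 2.3168 W/m².
ΔF_B = 5.35 ln(442/286) = 5.35 × 0.43532 = 2.3290 W/m².
Difference: 2.3168 − 2.3290 = -0.0122 W/m².

ΔF_A − ΔF_B = -0.01 W/m²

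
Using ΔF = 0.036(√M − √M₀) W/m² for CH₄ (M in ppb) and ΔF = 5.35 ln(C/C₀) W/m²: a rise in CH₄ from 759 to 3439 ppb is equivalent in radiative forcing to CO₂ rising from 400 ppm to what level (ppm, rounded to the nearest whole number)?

C ≈ 493 ppm

CH₄ forcing: 0.036 × (√3439 − √759) = 0.036 × (58.6430 − 27.5500) = 0.036 × 31.0930 = 1.11935 W/m².
Set 5.35 ln(C/400) = 1.11935: ln(C/400) = 1.11935/5.35 = 0.20922, so C = 400 × e^0.20922 = 400 × 1.23272 = 493.09 ppm.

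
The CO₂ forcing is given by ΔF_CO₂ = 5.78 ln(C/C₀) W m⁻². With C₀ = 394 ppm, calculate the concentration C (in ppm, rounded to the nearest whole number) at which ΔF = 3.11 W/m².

Set 5.78 ln(C/394) = 3.11, so ln(C/394) = 3.11/5.78 = 0.53806.
Then C/394 = e^0.53806 = 1.71268, giving C = 394 × 1.71268 = 674.80 ppm.

C ≈ 675 ppm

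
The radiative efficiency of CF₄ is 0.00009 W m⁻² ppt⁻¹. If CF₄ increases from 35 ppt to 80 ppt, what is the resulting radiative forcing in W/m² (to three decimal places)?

ΔF = 0.004 W/m²

CF₄: ΔF = 0.00009 × (80 − 35) = 0.00009 × 45 = 0.0041 W/m².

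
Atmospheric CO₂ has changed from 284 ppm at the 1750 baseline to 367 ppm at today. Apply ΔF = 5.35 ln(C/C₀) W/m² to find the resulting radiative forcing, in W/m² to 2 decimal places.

CO₂ absorption bands are partially saturated, so forcing scales with the logarithm of the concentration ratio.
CO₂: 5.35 × ln(367/284) = 5.35 × ln(1.29225) = 5.35 × 0.25638 = 1.3716 W/m².

ΔF = 1.37 W/m²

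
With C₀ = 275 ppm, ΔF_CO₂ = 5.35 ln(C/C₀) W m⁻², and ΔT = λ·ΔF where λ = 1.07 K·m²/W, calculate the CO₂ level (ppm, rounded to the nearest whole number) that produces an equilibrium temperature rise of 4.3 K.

C ≈ 583 ppm

Required forcing: ΔF = ΔT/λ = 4.3/1.07 = 4.0187 W/m².
Then ln(C/275) = ΔF/5.35 = 4.0187/5.35 = 0.75116.
So C = 275 × e^0.75116 = 275 × 2.11946 = 582.85 ppm.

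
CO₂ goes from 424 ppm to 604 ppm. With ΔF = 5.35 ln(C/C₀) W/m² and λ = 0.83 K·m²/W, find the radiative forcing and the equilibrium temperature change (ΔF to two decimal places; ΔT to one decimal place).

CO₂: 5.35 × ln(604/424) = 5.35 × ln(1.42453) = 5.35 × 0.35384 = 1.8930 W/m².
ΔT = λ ΔF = 0.83 × 1.89 = 1.5687 K.

ΔF = 1.89 W/m²; ΔT = 1.6 K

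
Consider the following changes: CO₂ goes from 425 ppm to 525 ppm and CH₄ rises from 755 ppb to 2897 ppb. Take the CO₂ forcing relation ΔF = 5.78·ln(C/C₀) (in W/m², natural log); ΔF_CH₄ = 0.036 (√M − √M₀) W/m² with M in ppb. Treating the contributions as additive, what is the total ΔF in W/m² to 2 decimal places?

ΔF = 2.17 W/m²

CO₂: 5.78 × ln(525/425) = 5.78 × ln(1.23529) = 5.78 × 0.21131 = 1.2214 W/m².
CH₄: 0.036 × (√2897 − √755) = 0.036 × (53.8238 − 27.4773) = 0.036 × 26.3465 = 0.9485 W/m².
Total ΔF = 1.2214 + 0.9485 = 2.1699 W/m².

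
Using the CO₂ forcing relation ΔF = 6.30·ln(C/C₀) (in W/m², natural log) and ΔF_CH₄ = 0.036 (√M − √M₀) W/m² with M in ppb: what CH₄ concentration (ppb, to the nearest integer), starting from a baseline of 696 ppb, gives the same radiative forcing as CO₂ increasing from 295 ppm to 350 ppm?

CO₂ forcing: 6.30 × ln(350/295) = 6.30 × 0.170958 = 1.07704 W/m².
Set 0.036(√M − √696) = 1.07704: √M = 1.07704/0.036 + √696 = 29.9178 + 26.3818 = 56.2996.
M = (56.2996)² = 3169.64 ppb.

M ≈ 3170 ppb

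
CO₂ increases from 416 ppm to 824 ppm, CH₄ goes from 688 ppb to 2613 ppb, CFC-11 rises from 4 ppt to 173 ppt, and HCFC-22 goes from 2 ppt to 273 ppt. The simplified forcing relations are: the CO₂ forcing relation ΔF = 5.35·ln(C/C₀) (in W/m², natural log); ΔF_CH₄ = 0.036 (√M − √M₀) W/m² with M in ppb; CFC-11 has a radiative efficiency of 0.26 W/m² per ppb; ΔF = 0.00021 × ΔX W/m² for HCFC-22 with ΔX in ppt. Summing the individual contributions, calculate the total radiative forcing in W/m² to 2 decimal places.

CO₂: 5.35 × ln(824/416) = 5.35 × ln(1.98077) = 5.35 × 0.68349 = 3.6567 W/m².
CH₄: 0.036 × (√2613 − √688) = 0.036 × (51.1175 − 26.2298) = 0.036 × 24.8877 = 0.8960 W/m².
CFC-11: Δ = 173 − 4 = 169 ppt = 0.169 ppb; ΔF = 0.26 × 0.169 = 0.0439 W/m².
HCFC-22: ΔF = 0.00021 × (273 − 2) = 0.00021 × 271 = 0.0569 W/m².
Total ΔF = 3.6567 + 0.8960 + 0.0439 + 0.0569 = 4.6535 W/m².

ΔF = 4.65 W/m²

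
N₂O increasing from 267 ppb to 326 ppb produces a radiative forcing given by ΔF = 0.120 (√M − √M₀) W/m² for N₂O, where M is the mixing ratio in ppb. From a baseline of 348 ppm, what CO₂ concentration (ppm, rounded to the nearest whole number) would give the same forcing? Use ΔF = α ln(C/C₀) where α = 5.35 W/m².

N₂O forcing: 0.120 × (√326 − √267) = 0.120 × (18.0555 − 16.3401) = 0.120 × 1.7154 = 0.20585 W/m².
Set 5.35 ln(C/348) = 0.20585: ln(C/348) = 0.20585/5.35 = 0.03848, so C = 348 × e^0.03848 = 348 × 1.03923 = 361.65 ppm.

C ≈ 362 ppm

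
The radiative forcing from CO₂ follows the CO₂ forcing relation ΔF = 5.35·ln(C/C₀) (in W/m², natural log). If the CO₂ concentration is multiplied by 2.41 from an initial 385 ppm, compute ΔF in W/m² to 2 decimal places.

ΔF = 5.35 × ln(2.41) = 5.35 × 0.87963 = 4.7060 W/m².

ΔF = 4.71 W/m²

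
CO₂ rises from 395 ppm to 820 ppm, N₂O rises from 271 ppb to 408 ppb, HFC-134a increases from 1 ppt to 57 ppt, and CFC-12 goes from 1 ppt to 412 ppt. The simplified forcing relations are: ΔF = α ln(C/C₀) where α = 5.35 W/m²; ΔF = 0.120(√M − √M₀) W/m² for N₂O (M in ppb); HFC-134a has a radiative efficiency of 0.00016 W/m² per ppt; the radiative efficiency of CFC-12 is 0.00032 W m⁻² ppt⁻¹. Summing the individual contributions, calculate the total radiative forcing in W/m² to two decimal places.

ΔF = 4.50 W/m²

CO₂: 5.35 × ln(820/395) = 5.35 × ln(2.07595) = 5.35 × 0.73042 = 3.9077 W/m².
N₂O: 0.120 × (√408 − √271) = 0.120 × (20.1990 − 16.4621) = 0.120 × 3.7369 = 0.4484 W/m².
HFC-134a: ΔF = 0.00016 × (57 − 1) = 0.00016 × 56 = 0.0090 W/m².
CFC-12: ΔF = 0.00032 × (412 − 1) = 0.00032 × 411 = 0.1315 W/m².
Total ΔF = 3.9077 + 0.4484 + 0.0090 + 0.1315 = 4.4966 W/m².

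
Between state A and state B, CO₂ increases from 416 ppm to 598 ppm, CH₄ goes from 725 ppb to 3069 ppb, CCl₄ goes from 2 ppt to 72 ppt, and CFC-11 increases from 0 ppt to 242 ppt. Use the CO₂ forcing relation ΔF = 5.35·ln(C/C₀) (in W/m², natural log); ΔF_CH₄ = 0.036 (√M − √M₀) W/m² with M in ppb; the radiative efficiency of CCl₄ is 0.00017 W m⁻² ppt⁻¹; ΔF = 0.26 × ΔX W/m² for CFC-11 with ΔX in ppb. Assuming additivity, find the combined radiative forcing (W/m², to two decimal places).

CO₂: 5.35 × ln(598/416) = 5.35 × ln(1.43750) = 5.35 × 0.36291 = 1.9416 W/m².
CH₄: 0.036 × (√3069 − √725) = 0.036 × (55.3986 − 26.9258) = 0.036 × 28.4728 = 1.0250 W/m².
CCl₄: ΔF = 0.00017 × (72 − 2) = 0.00017 × 70 = 0.0119 W/m².
CFC-11: Δ = 242 − 0 = 242 ppt = 0.242 ppb; ΔF = 0.26 × 0.242 = 0.0629 W/m².
Total ΔF = 1.9416 + 1.0250 + 0.0119 + 0.0629 = 3.0414 W/m².

ΔF = 3.04 W/m²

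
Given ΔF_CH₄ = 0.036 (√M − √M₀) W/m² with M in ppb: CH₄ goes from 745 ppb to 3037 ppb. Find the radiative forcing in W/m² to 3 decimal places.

ΔF = 1.001 W/m²

CH₄: 0.036 × (√3037 − √745) = 0.036 × (55.1090 − 27.2947) = 0.036 × 27.8143 = 1.0013 W/m².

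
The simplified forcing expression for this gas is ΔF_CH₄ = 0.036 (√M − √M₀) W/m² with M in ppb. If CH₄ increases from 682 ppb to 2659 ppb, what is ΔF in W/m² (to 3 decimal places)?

ΔF = 0.916 W/m²

CH₄: 0.036 × (√2659 − √682) = 0.036 × (51.5655 − 26.1151) = 0.036 × 25.4504 = 0.9162 W/m².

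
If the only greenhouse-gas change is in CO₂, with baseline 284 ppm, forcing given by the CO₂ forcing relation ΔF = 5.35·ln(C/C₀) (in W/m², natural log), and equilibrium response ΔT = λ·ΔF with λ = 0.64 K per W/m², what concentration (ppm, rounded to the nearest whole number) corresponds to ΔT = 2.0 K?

Required forcing: ΔF = ΔT/λ = 2.0/0.64 = 3.1250 W/m².
Then ln(C/284) = ΔF/5.35 = 3.1250/5.35 = 0.58411.
So C = 284 × e^0.58411 = 284 × 1.79339 = 509.32 ppm.

C ≈ 509 ppm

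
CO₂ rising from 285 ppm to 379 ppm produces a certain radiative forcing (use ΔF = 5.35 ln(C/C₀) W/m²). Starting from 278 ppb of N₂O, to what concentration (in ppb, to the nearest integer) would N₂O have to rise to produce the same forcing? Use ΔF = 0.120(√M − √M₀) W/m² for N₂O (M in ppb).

CO₂ forcing: 5.35 × ln(379/285) = 5.35 × 0.285047 = 1.52500 W/m².
Set 0.120(√M − √278) = 1.52500: √M = 1.52500/0.120 + √278 = 12.7083 + 16.6733 = 29.3816.
M = (29.3816)² = 863.28 ppb.

M ≈ 863 ppb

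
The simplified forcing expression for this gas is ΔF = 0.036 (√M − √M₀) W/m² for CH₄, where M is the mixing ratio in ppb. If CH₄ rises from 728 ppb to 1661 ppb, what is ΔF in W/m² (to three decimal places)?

ΔF = 0.496 W/m²

CH₄: 0.036 × (√1661 − √728) = 0.036 × (40.7554 − 26.9815) = 0.036 × 13.7739 = 0.4959 W/m².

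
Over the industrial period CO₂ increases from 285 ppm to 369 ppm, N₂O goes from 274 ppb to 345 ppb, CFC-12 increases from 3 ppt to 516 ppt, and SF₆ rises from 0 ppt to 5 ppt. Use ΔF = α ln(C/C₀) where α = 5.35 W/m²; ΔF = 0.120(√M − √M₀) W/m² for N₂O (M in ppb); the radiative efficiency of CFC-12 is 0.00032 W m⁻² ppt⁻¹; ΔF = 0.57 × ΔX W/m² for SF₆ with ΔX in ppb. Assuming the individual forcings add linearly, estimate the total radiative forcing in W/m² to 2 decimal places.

CO₂: 5.35 × ln(369/285) = 5.35 × ln(1.29474) = 5.35 × 0.25831 = 1.3820 W/m².
N₂O: 0.120 × (√345 − √274) = 0.120 × (18.5742 − 16.5529) = 0.120 × 2.0213 = 0.2426 W/m².
CFC-12: ΔF = 0.00032 × (516 − 3) = 0.00032 × 513 = 0.1642 W/m².
SF₆: Δ = 5 − 0 = 5 ppt = 0.005 ppb; ΔF = 0.57 × 0.005 = 0.0029 W/m².
Total ΔF = 1.3820 + 0.2426 + 0.1642 + 0.0029 = 1.7917 W/m².

ΔF = 1.79 W/m²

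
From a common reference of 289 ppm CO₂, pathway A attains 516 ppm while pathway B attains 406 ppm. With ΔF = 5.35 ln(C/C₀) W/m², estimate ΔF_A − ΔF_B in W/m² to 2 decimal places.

ΔF_A − ΔF_B = 1.28 W/m²

ΔF_A = 5.35 ln(516/289) = 5.35 × 0.57968 = 3.1013 W/m².
ΔF_B = 5.35 ln(406/289) = 5.35 × 0.33993 = 1.8186 W/m².
Difference: 3.1013 − 1.8186 = 1.2827 W/m².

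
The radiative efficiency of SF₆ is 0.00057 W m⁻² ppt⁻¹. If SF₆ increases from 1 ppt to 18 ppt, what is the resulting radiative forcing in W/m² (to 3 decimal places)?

ΔF = 0.010 W/m²

SF₆: ΔF = 0.00057 × (18 − 1) = 0.00057 × 17 = 0.0097 W/m².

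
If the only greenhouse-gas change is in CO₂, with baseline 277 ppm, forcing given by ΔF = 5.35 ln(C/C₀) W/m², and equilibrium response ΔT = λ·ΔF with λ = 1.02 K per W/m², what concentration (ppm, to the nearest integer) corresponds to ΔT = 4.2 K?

Required forcing: ΔF = ΔT/λ = 4.2/1.02 = 4.1176 W/m².
Then ln(C/277) = ΔF/5.35 = 4.1176/5.35 = 0.76964.
So C = 277 × e^0.76964 = 277 × 2.15899 = 598.04 ppm.

C ≈ 598 ppm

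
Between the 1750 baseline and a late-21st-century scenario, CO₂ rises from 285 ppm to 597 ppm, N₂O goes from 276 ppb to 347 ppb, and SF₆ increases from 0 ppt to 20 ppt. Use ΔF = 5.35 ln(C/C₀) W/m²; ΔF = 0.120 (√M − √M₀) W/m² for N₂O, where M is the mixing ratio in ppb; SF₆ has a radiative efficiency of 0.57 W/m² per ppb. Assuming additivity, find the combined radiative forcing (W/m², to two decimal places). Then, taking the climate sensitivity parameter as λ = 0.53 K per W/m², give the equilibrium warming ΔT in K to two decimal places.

ΔF = 4.21 W/m²; ΔT = 2.23 K

CO₂: 5.35 × ln(597/285) = 5.35 × ln(2.09474) = 5.35 × 0.73943 = 3.9560 W/m².
N₂O: 0.120 × (√347 − √276) = 0.120 × (18.6279 − 16.6132) = 0.120 × 2.0147 = 0.2418 W/m².
SF₆: Δ = 20 − 0 = 20 ppt = 0.020 ppb; ΔF = 0.57 × 0.020 = 0.0114 W/m².
Total ΔF = 3.9560 + 0.2418 + 0.0114 = 4.2092 W/m².
ΔT = λ ΔF = 0.53 × 4.21 = 2.2313 K.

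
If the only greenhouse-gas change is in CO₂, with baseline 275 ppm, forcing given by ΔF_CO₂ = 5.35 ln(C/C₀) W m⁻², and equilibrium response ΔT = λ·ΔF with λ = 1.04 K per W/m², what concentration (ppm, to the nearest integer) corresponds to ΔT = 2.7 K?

C ≈ 447 ppm

Required forcing: ΔF = ΔT/λ = 2.7/1.04 = 2.5962 W/m².
Then ln(C/275) = ΔF/5.35 = 2.5962/5.35 = 0.48527.
So C = 275 × e^0.48527 = 275 × 1.62461 = 446.77 ppm.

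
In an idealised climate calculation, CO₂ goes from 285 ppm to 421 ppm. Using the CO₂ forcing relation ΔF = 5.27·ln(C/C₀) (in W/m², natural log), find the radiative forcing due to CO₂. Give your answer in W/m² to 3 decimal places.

ΔF = 2.056 W/m²

CO₂: 5.27 × ln(421/285) = 5.27 × ln(1.47719) = 5.27 × 0.39014 = 2.0560 W/m².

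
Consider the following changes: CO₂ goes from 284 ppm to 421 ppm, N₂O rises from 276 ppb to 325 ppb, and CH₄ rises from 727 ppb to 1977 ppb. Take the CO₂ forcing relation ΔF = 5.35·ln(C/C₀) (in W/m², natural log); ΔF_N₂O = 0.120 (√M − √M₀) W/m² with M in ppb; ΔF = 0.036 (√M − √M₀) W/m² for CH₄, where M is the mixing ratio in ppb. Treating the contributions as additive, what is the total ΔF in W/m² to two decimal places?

ΔF = 2.91 W/m²

CO₂: 5.35 × ln(421/284) = 5.35 × ln(1.48239) = 5.35 × 0.39366 = 2.1061 W/m².
N₂O: 0.120 × (√325 − √276) = 0.120 × (18.0278 − 16.6132) = 0.120 × 1.4146 = 0.1698 W/m².
CH₄: 0.036 × (√1977 − √727) = 0.036 × (44.4635 − 26.9629) = 0.036 × 17.5006 = 0.6300 W/m².
Total ΔF = 2.1061 + 0.1698 + 0.6300 = 2.9059 W/m².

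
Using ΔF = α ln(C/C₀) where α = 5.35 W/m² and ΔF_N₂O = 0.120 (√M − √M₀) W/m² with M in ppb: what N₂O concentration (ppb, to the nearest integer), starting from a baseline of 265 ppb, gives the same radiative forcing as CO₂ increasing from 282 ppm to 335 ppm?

M ≈ 574 ppb

CO₂ forcing: 5.35 × ln(335/282) = 5.35 × 0.172223 = 0.92139 W/m².
Set 0.120(√M − √265) = 0.92139: √M = 0.92139/0.120 + √265 = 7.6783 + 16.2788 = 23.9571.
M = (23.9571)² = 573.94 ppb.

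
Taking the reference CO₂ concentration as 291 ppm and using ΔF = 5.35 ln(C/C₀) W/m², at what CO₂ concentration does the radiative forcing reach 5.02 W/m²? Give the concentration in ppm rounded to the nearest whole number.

C ≈ 744 ppm

Set 5.35 ln(C/291) = 5.02, so ln(C/291) = 5.02/5.35 = 0.93832.
Then C/291 = e^0.93832 = 2.55568, giving C = 291 × 2.55568 = 743.70 ppm.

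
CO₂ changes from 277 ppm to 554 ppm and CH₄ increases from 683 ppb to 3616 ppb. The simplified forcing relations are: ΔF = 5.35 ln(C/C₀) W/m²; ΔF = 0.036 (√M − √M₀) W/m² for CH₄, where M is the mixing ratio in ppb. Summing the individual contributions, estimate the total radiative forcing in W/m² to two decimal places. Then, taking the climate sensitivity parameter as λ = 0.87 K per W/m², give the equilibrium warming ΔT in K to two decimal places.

ΔF = 4.93 W/m²; ΔT = 4.29 K

CO₂: 5.35 × ln(554/277) = 5.35 × ln(2.00000) = 5.35 × 0.69315 = 3.7084 W/m².
CH₄: 0.036 × (√3616 − √683) = 0.036 × (60.1332 − 26.1343) = 0.036 × 33.9989 = 1.2240 W/m².
Total ΔF = 3.7084 + 1.2240 = 4.9324 W/m².
ΔT = λ ΔF = 0.87 × 4.93 = 4.2891 K.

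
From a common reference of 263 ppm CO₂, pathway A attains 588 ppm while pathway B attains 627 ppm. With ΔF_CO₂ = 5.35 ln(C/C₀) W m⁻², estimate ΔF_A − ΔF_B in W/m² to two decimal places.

ΔF_A = 5.35 ln(588/263) = 5.35 × 0.80457 = 4.3044 W/m².
ΔF_B = 5.35 ln(627/263) = 5.35 × 0.86879 = 4.6480 W/m².
Difference: 4.3044 − 4.6480 = -0.3436 W/m².
(Equivalently, ΔF_A − ΔF_B = 5.35 ln(588/627) = 5.35 × -0.06422 = -0.3436 W/m².)

ΔF_A − ΔF_B = -0.34 W/m²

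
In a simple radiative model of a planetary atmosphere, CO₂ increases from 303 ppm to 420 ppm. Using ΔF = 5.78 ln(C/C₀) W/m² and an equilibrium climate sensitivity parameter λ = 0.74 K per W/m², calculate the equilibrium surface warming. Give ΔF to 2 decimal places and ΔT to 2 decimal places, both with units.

CO₂: 5.78 × ln(420/303) = 5.78 × ln(1.38614) = 5.78 × 0.32652 = 1.8873 W/m².
ΔT = λ ΔF = 0.74 × 1.89 = 1.3986 K.

ΔF = 1.89 W/m²; ΔT = 1.40 K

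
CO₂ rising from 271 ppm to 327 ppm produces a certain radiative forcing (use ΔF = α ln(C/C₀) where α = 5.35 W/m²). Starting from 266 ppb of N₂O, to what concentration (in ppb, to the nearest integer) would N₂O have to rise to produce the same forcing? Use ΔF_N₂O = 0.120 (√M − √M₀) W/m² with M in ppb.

M ≈ 609 ppb

CO₂ forcing: 5.35 × ln(327/271) = 5.35 × 0.187841 = 1.00495 W/m².
Set 0.120(√M − √266) = 1.00495: √M = 1.00495/0.120 + √266 = 8.3746 + 16.3095 = 24.6841.
M = (24.6841)² = 609.30 ppb.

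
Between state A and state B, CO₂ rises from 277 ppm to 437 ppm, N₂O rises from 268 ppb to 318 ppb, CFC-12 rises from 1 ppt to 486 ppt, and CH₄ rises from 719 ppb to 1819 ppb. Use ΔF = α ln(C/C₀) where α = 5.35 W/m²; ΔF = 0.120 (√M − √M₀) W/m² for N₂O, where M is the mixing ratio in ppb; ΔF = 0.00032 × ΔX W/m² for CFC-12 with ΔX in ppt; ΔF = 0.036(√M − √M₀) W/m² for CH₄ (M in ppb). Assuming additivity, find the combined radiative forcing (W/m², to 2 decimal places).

CO₂: 5.35 × ln(437/277) = 5.35 × ln(1.57762) = 5.35 × 0.45592 = 2.4392 W/m².
N₂O: 0.120 × (√318 − √268) = 0.120 × (17.8326 − 16.3707) = 0.120 × 1.4619 = 0.1754 W/m².
CFC-12: ΔF = 0.00032 × (486 − 1) = 0.00032 × 485 = 0.1552 W/m².
CH₄: 0.036 × (√1819 − √719) = 0.036 × (42.6497 − 26.8142) = 0.036 × 15.8355 = 0.5701 W/m².
Total ΔF = 2.4392 + 0.1754 + 0.1552 + 0.5701 = 3.3399 W/m².

ΔF = 3.34 W/m²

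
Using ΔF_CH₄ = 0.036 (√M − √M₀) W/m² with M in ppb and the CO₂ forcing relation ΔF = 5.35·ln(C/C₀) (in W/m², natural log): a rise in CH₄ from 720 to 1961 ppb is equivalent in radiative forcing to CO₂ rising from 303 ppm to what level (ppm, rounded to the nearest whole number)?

C ≈ 341 ppm

CH₄ forcing: 0.036 × (√1961 − √720) = 0.036 × (44.2832 − 26.8328) = 0.036 × 17.4504 = 0.62821 W/m².
Set 5.35 ln(C/303) = 0.62821: ln(C/303) = 0.62821/5.35 = 0.11742, so C = 303 × e^0.11742 = 303 × 1.12459 = 340.75 ppm.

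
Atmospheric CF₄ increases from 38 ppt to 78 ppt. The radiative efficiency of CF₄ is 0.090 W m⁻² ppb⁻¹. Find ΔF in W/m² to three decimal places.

CF₄: Δ = 78 − 38 = 40 ppt = 0.040 ppb; ΔF = 0.090 × 0.040 = 0.0036 W/m².

ΔF = 0.004 W/m²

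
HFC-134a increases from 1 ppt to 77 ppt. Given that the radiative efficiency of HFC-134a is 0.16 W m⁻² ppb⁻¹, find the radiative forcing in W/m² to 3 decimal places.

ΔF = 0.012 W/m²

HFC-134a: Δ = 77 − 1 = 76 ppt = 0.076 ppb; ΔF = 0.16 × 0.076 = 0.0122 W/m².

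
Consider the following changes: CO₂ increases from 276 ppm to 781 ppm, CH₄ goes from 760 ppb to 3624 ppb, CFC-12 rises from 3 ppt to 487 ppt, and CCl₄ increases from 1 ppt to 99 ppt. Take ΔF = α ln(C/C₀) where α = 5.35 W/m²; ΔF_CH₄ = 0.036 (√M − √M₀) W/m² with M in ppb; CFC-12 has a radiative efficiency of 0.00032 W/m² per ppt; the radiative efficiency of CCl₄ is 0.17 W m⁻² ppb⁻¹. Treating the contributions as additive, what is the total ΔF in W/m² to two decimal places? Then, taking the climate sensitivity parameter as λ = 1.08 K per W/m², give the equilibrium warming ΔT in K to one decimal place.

CO₂: 5.35 × ln(781/276) = 5.35 × ln(2.82971) = 5.35 × 1.04017 = 5.5649 W/m².
CH₄: 0.036 × (√3624 − √760) = 0.036 × (60.1997 − 27.5681) = 0.036 × 32.6316 = 1.1747 W/m².
CFC-12: ΔF = 0.00032 × (487 − 3) = 0.00032 × 484 = 0.1549 W/m².
CCl₄: Δ = 99 − 1 = 98 ppt = 0.098 ppb; ΔF = 0.17 × 0.098 = 0.0167 W/m².
Total ΔF = 5.5649 + 1.1747 + 0.1549 + 0.0167 = 6.9112 W/m².
ΔT = λ ΔF = 1.08 × 6.91 = 7.4628 K.

ΔF = 6.91 W/m²; ΔT = 7.5 K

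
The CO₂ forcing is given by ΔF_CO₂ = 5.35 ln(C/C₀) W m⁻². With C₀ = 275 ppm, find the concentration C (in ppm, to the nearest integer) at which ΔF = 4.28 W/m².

C ≈ 612 ppm

Set 5.35 ln(C/275) = 4.28, so ln(C/275) = 4.28/5.35 = 0.80000.
Then C/275 = e^0.80000 = 2.22554, giving C = 275 × 2.22554 = 612.02 ppm.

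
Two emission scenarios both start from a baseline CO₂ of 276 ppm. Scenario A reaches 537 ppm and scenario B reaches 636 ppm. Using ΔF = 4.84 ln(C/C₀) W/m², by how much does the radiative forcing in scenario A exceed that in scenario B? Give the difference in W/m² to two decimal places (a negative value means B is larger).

ΔF_A − ΔF_B = -0.82 W/m²

ΔF_A = 4.84 ln(537/276) = 4.84 × 0.66560 = 3.2215 W/m².
ΔF_B = 4.84 ln(636/276) = 4.84 × 0.83480 = 4.0404 W/m².
Difference: 3.2215 − 4.0404 = -0.8189 W/m².
(Equivalently, ΔF_A − ΔF_B = 4.84 ln(537/636) = 4.84 × -0.16920 = -0.8189 W/m².)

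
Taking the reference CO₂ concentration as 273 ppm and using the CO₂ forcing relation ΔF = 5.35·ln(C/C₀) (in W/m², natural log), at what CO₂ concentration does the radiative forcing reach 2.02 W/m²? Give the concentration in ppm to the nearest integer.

C ≈ 398 ppm

Set 5.35 ln(C/273) = 2.02, so ln(C/273) = 2.02/5.35 = 0.37757.
Then C/273 = e^0.37757 = 1.45874, giving C = 273 × 1.45874 = 398.24 ppm.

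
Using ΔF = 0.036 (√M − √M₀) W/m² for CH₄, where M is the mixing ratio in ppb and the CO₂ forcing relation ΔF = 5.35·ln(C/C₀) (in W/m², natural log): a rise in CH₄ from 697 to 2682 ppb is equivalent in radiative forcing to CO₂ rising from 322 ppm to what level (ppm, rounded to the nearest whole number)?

CH₄ forcing: 0.036 × (√2682 − √697) = 0.036 × (51.7880 − 26.4008) = 0.036 × 25.3872 = 0.91394 W/m².
Set 5.35 ln(C/322) = 0.91394: ln(C/322) = 0.91394/5.35 = 0.17083, so C = 322 × e^0.17083 = 322 × 1.18629 = 381.99 ppm.

C ≈ 382 ppm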